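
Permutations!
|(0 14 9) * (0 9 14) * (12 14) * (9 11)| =2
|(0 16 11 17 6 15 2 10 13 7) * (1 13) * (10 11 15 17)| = |(0 16 15 2 11 10 1 13 7)(6 17)| = 18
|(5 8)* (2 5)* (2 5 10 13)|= |(2 10 13)(5 8)|= 6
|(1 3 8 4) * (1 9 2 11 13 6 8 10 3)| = |(2 11 13 6 8 4 9)(3 10)| = 14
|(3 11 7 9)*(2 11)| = |(2 11 7 9 3)| = 5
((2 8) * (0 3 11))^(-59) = (0 3 11)(2 8) = [3, 1, 8, 11, 4, 5, 6, 7, 2, 9, 10, 0]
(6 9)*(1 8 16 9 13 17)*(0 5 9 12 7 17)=(0 5 9 6 13)(1 8 16 12 7 17)=[5, 8, 2, 3, 4, 9, 13, 17, 16, 6, 10, 11, 7, 0, 14, 15, 12, 1]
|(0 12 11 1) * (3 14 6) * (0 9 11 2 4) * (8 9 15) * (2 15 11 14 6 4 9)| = 8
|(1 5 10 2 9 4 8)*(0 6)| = |(0 6)(1 5 10 2 9 4 8)| = 14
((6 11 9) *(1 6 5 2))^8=(1 11 5)(2 6 9)=[0, 11, 6, 3, 4, 1, 9, 7, 8, 2, 10, 5]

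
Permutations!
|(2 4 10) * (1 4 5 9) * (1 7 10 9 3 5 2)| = |(1 4 9 7 10)(3 5)| = 10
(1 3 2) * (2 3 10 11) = (1 10 11 2) = [0, 10, 1, 3, 4, 5, 6, 7, 8, 9, 11, 2]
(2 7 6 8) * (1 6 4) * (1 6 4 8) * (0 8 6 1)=(0 8 2 7 6)(1 4)=[8, 4, 7, 3, 1, 5, 0, 6, 2]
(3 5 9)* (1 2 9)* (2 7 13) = (1 7 13 2 9 3 5) = [0, 7, 9, 5, 4, 1, 6, 13, 8, 3, 10, 11, 12, 2]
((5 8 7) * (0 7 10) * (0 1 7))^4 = [0, 10, 2, 3, 4, 7, 6, 1, 5, 9, 8] = (1 10 8 5 7)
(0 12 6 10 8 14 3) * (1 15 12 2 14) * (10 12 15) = (15)(0 2 14 3)(1 10 8)(6 12) = [2, 10, 14, 0, 4, 5, 12, 7, 1, 9, 8, 11, 6, 13, 3, 15]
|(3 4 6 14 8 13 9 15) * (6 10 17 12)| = |(3 4 10 17 12 6 14 8 13 9 15)| = 11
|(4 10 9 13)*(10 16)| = 5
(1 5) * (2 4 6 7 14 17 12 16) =(1 5)(2 4 6 7 14 17 12 16) =[0, 5, 4, 3, 6, 1, 7, 14, 8, 9, 10, 11, 16, 13, 17, 15, 2, 12]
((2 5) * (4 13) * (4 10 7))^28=(13)=[0, 1, 2, 3, 4, 5, 6, 7, 8, 9, 10, 11, 12, 13]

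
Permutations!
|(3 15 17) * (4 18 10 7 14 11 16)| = 21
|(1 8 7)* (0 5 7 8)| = 4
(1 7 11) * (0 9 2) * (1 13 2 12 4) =(0 9 12 4 1 7 11 13 2) =[9, 7, 0, 3, 1, 5, 6, 11, 8, 12, 10, 13, 4, 2]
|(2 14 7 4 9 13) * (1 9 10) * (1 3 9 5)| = |(1 5)(2 14 7 4 10 3 9 13)| = 8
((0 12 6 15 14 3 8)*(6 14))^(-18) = (15)(0 14 8 12 3) = [14, 1, 2, 0, 4, 5, 6, 7, 12, 9, 10, 11, 3, 13, 8, 15]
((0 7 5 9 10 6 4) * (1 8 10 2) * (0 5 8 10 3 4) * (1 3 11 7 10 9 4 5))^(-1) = [6, 4, 9, 2, 5, 3, 10, 11, 7, 1, 0, 8] = (0 6 10)(1 4 5 3 2 9)(7 11 8)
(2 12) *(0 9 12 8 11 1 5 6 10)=(0 9 12 2 8 11 1 5 6 10)=[9, 5, 8, 3, 4, 6, 10, 7, 11, 12, 0, 1, 2]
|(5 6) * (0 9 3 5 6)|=|(0 9 3 5)|=4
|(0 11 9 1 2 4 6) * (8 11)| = |(0 8 11 9 1 2 4 6)| = 8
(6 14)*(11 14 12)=(6 12 11 14)=[0, 1, 2, 3, 4, 5, 12, 7, 8, 9, 10, 14, 11, 13, 6]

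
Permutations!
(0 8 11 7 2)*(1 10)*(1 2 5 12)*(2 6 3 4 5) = (0 8 11 7 2)(1 10 6 3 4 5 12) = [8, 10, 0, 4, 5, 12, 3, 2, 11, 9, 6, 7, 1]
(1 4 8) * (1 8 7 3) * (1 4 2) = (8)(1 2)(3 4 7) = [0, 2, 1, 4, 7, 5, 6, 3, 8]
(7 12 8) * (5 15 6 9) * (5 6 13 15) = [0, 1, 2, 3, 4, 5, 9, 12, 7, 6, 10, 11, 8, 15, 14, 13] = (6 9)(7 12 8)(13 15)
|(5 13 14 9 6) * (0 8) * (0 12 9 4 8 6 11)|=10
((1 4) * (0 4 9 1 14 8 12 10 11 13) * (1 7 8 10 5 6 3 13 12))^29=(0 13 3 6 5 12 11 10 14 4)(1 9 7 8)=[13, 9, 2, 6, 0, 12, 5, 8, 1, 7, 14, 10, 11, 3, 4]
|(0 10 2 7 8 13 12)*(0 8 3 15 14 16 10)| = 21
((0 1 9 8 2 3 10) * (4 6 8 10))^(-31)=(0 1 9 10)(2 8 6 4 3)=[1, 9, 8, 2, 3, 5, 4, 7, 6, 10, 0]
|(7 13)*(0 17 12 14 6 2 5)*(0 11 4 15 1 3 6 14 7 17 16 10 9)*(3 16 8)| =|(0 8 3 6 2 5 11 4 15 1 16 10 9)(7 13 17 12)| =52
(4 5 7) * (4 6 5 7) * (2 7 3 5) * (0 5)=[5, 1, 7, 0, 3, 4, 2, 6]=(0 5 4 3)(2 7 6)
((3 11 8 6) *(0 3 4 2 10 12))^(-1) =(0 12 10 2 4 6 8 11 3) =[12, 1, 4, 0, 6, 5, 8, 7, 11, 9, 2, 3, 10]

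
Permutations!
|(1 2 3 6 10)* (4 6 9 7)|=8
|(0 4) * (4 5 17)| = 4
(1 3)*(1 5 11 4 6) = (1 3 5 11 4 6) = [0, 3, 2, 5, 6, 11, 1, 7, 8, 9, 10, 4]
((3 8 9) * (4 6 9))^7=(3 4 9 8 6)=[0, 1, 2, 4, 9, 5, 3, 7, 6, 8]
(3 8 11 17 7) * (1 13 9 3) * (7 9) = (1 13 7)(3 8 11 17 9) = [0, 13, 2, 8, 4, 5, 6, 1, 11, 3, 10, 17, 12, 7, 14, 15, 16, 9]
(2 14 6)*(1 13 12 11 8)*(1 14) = (1 13 12 11 8 14 6 2) = [0, 13, 1, 3, 4, 5, 2, 7, 14, 9, 10, 8, 11, 12, 6]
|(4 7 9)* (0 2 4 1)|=6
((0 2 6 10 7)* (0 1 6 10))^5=(0 6 1 7 10 2)=[6, 7, 0, 3, 4, 5, 1, 10, 8, 9, 2]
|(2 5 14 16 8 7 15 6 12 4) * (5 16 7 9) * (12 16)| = |(2 12 4)(5 14 7 15 6 16 8 9)| = 24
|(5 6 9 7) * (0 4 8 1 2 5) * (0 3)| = |(0 4 8 1 2 5 6 9 7 3)| = 10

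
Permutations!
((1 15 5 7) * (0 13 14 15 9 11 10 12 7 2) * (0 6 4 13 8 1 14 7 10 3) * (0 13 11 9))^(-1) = (0 1 8)(2 5 15 14 7 13 3 11 4 6)(10 12) = [1, 8, 5, 11, 6, 15, 2, 13, 0, 9, 12, 4, 10, 3, 7, 14]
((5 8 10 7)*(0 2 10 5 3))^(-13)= (0 10 3 2 7)(5 8)= [10, 1, 7, 2, 4, 8, 6, 0, 5, 9, 3]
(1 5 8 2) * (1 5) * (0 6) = (0 6)(2 5 8) = [6, 1, 5, 3, 4, 8, 0, 7, 2]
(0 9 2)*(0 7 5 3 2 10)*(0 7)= [9, 1, 0, 2, 4, 3, 6, 5, 8, 10, 7]= (0 9 10 7 5 3 2)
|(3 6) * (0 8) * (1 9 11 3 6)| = 4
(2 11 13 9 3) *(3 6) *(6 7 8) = (2 11 13 9 7 8 6 3) = [0, 1, 11, 2, 4, 5, 3, 8, 6, 7, 10, 13, 12, 9]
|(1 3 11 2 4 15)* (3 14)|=7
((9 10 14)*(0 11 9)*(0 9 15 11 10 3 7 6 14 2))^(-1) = (0 2 10)(3 9 14 6 7)(11 15) = [2, 1, 10, 9, 4, 5, 7, 3, 8, 14, 0, 15, 12, 13, 6, 11]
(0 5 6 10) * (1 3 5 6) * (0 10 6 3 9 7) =(10)(0 3 5 1 9 7) =[3, 9, 2, 5, 4, 1, 6, 0, 8, 7, 10]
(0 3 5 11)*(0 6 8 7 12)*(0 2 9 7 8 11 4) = [3, 1, 9, 5, 0, 4, 11, 12, 8, 7, 10, 6, 2] = (0 3 5 4)(2 9 7 12)(6 11)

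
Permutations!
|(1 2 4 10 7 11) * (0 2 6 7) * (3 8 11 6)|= 4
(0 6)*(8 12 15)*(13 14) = (0 6)(8 12 15)(13 14) = [6, 1, 2, 3, 4, 5, 0, 7, 12, 9, 10, 11, 15, 14, 13, 8]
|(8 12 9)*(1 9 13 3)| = 6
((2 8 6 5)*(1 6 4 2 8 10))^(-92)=[0, 10, 4, 3, 8, 6, 1, 7, 5, 9, 2]=(1 10 2 4 8 5 6)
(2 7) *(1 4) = (1 4)(2 7) = [0, 4, 7, 3, 1, 5, 6, 2]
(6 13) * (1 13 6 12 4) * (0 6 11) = [6, 13, 2, 3, 1, 5, 11, 7, 8, 9, 10, 0, 4, 12] = (0 6 11)(1 13 12 4)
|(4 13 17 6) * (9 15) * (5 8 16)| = 12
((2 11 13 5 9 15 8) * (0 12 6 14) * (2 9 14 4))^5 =(0 11 12 13 6 5 4 14 2)(8 15 9) =[11, 1, 0, 3, 14, 4, 5, 7, 15, 8, 10, 12, 13, 6, 2, 9]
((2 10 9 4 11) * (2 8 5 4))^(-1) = (2 9 10)(4 5 8 11) = [0, 1, 9, 3, 5, 8, 6, 7, 11, 10, 2, 4]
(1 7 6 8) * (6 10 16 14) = [0, 7, 2, 3, 4, 5, 8, 10, 1, 9, 16, 11, 12, 13, 6, 15, 14] = (1 7 10 16 14 6 8)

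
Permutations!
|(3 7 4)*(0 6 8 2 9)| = 15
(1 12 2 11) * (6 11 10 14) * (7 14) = (1 12 2 10 7 14 6 11) = [0, 12, 10, 3, 4, 5, 11, 14, 8, 9, 7, 1, 2, 13, 6]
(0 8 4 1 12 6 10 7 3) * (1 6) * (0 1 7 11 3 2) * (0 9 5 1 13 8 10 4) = (0 10 11 3 13 8)(1 12 7 2 9 5)(4 6) = [10, 12, 9, 13, 6, 1, 4, 2, 0, 5, 11, 3, 7, 8]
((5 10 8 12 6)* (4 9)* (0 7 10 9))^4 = [12, 1, 2, 3, 8, 7, 0, 6, 9, 10, 5, 11, 4] = (0 12 4 8 9 10 5 7 6)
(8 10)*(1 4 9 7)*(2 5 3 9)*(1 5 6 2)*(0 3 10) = (0 3 9 7 5 10 8)(1 4)(2 6) = [3, 4, 6, 9, 1, 10, 2, 5, 0, 7, 8]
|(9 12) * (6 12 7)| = |(6 12 9 7)| = 4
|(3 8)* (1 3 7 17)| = |(1 3 8 7 17)| = 5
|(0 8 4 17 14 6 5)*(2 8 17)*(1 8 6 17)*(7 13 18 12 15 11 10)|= 14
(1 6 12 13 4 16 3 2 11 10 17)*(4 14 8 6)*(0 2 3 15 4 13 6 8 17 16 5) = (0 2 11 10 16 15 4 5)(1 13 14 17)(6 12) = [2, 13, 11, 3, 5, 0, 12, 7, 8, 9, 16, 10, 6, 14, 17, 4, 15, 1]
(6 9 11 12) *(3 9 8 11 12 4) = [0, 1, 2, 9, 3, 5, 8, 7, 11, 12, 10, 4, 6] = (3 9 12 6 8 11 4)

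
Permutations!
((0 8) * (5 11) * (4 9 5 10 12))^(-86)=(4 10 5)(9 12 11)=[0, 1, 2, 3, 10, 4, 6, 7, 8, 12, 5, 9, 11]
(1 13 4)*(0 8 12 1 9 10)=(0 8 12 1 13 4 9 10)=[8, 13, 2, 3, 9, 5, 6, 7, 12, 10, 0, 11, 1, 4]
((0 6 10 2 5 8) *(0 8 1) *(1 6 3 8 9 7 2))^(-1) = (0 1 10 6 5 2 7 9 8 3) = [1, 10, 7, 0, 4, 2, 5, 9, 3, 8, 6]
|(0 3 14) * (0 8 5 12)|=6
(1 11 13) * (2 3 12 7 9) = (1 11 13)(2 3 12 7 9) = [0, 11, 3, 12, 4, 5, 6, 9, 8, 2, 10, 13, 7, 1]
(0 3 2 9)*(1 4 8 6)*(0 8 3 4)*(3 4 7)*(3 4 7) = (0 3 2 9 8 6 1)(4 7) = [3, 0, 9, 2, 7, 5, 1, 4, 6, 8]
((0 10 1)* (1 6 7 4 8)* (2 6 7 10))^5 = (0 4 6 1 7 2 8 10) = [4, 7, 8, 3, 6, 5, 1, 2, 10, 9, 0]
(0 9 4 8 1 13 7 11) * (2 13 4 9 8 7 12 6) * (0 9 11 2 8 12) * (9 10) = [12, 4, 13, 3, 7, 5, 8, 2, 1, 11, 9, 10, 6, 0] = (0 12 6 8 1 4 7 2 13)(9 11 10)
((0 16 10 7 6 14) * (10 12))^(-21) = (16) = [0, 1, 2, 3, 4, 5, 6, 7, 8, 9, 10, 11, 12, 13, 14, 15, 16]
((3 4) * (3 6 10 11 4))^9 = (4 6 10 11) = [0, 1, 2, 3, 6, 5, 10, 7, 8, 9, 11, 4]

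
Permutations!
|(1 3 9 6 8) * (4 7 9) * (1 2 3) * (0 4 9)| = |(0 4 7)(2 3 9 6 8)| = 15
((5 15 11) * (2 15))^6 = (2 11)(5 15) = [0, 1, 11, 3, 4, 15, 6, 7, 8, 9, 10, 2, 12, 13, 14, 5]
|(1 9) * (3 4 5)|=|(1 9)(3 4 5)|=6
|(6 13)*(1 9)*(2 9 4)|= 4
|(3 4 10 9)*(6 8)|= 4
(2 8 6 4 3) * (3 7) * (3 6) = (2 8 3)(4 7 6) = [0, 1, 8, 2, 7, 5, 4, 6, 3]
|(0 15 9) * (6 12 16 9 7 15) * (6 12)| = 4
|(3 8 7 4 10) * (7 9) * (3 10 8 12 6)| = |(3 12 6)(4 8 9 7)| = 12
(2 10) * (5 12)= (2 10)(5 12)= [0, 1, 10, 3, 4, 12, 6, 7, 8, 9, 2, 11, 5]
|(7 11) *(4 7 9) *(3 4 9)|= |(3 4 7 11)|= 4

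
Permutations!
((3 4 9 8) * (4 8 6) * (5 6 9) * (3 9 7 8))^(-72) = (9) = [0, 1, 2, 3, 4, 5, 6, 7, 8, 9]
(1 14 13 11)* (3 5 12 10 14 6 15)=(1 6 15 3 5 12 10 14 13 11)=[0, 6, 2, 5, 4, 12, 15, 7, 8, 9, 14, 1, 10, 11, 13, 3]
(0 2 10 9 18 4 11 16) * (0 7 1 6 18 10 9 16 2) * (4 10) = (1 6 18 10 16 7)(2 9 4 11) = [0, 6, 9, 3, 11, 5, 18, 1, 8, 4, 16, 2, 12, 13, 14, 15, 7, 17, 10]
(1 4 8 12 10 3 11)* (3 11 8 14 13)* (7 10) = (1 4 14 13 3 8 12 7 10 11) = [0, 4, 2, 8, 14, 5, 6, 10, 12, 9, 11, 1, 7, 3, 13]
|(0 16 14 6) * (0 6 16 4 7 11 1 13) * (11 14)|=|(0 4 7 14 16 11 1 13)|=8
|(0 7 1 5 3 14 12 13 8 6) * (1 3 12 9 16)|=|(0 7 3 14 9 16 1 5 12 13 8 6)|=12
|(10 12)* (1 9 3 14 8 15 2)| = |(1 9 3 14 8 15 2)(10 12)| = 14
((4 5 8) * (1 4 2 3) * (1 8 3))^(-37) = [0, 2, 8, 5, 1, 4, 6, 7, 3] = (1 2 8 3 5 4)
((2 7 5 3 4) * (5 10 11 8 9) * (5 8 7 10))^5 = (2 3 7 10 4 5 11)(8 9) = [0, 1, 3, 7, 5, 11, 6, 10, 9, 8, 4, 2]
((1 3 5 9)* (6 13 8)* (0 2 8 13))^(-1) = (13)(0 6 8 2)(1 9 5 3) = [6, 9, 0, 1, 4, 3, 8, 7, 2, 5, 10, 11, 12, 13]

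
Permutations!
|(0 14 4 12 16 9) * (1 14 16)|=12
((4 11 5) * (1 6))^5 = (1 6)(4 5 11) = [0, 6, 2, 3, 5, 11, 1, 7, 8, 9, 10, 4]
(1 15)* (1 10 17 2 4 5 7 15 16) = (1 16)(2 4 5 7 15 10 17) = [0, 16, 4, 3, 5, 7, 6, 15, 8, 9, 17, 11, 12, 13, 14, 10, 1, 2]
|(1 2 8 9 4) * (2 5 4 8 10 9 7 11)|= |(1 5 4)(2 10 9 8 7 11)|= 6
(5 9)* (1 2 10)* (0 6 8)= (0 6 8)(1 2 10)(5 9)= [6, 2, 10, 3, 4, 9, 8, 7, 0, 5, 1]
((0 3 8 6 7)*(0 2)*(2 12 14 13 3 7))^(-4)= (0 3 7 8 12 6 14 2 13)= [3, 1, 13, 7, 4, 5, 14, 8, 12, 9, 10, 11, 6, 0, 2]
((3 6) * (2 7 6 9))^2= (2 6 9 7 3)= [0, 1, 6, 2, 4, 5, 9, 3, 8, 7]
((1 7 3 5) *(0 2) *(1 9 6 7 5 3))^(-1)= (0 2)(1 7 6 9 5)= [2, 7, 0, 3, 4, 1, 9, 6, 8, 5]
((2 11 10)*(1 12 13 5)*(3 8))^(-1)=(1 5 13 12)(2 10 11)(3 8)=[0, 5, 10, 8, 4, 13, 6, 7, 3, 9, 11, 2, 1, 12]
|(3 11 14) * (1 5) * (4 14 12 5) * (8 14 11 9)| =|(1 4 11 12 5)(3 9 8 14)| =20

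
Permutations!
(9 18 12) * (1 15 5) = (1 15 5)(9 18 12) = [0, 15, 2, 3, 4, 1, 6, 7, 8, 18, 10, 11, 9, 13, 14, 5, 16, 17, 12]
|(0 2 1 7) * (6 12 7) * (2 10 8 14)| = |(0 10 8 14 2 1 6 12 7)| = 9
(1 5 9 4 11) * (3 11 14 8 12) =(1 5 9 4 14 8 12 3 11) =[0, 5, 2, 11, 14, 9, 6, 7, 12, 4, 10, 1, 3, 13, 8]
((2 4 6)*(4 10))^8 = (10) = [0, 1, 2, 3, 4, 5, 6, 7, 8, 9, 10]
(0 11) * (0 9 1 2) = (0 11 9 1 2) = [11, 2, 0, 3, 4, 5, 6, 7, 8, 1, 10, 9]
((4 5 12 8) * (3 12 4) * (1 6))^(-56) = (3 12 8) = [0, 1, 2, 12, 4, 5, 6, 7, 3, 9, 10, 11, 8]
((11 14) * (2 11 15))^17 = [0, 1, 11, 3, 4, 5, 6, 7, 8, 9, 10, 14, 12, 13, 15, 2] = (2 11 14 15)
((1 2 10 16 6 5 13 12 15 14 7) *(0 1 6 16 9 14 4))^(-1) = (16)(0 4 15 12 13 5 6 7 14 9 10 2 1) = [4, 0, 1, 3, 15, 6, 7, 14, 8, 10, 2, 11, 13, 5, 9, 12, 16]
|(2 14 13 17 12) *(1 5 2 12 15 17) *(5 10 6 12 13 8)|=20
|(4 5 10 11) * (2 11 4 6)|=3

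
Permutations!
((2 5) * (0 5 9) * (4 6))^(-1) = (0 9 2 5)(4 6) = [9, 1, 5, 3, 6, 0, 4, 7, 8, 2]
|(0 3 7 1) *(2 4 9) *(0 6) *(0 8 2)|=|(0 3 7 1 6 8 2 4 9)|=9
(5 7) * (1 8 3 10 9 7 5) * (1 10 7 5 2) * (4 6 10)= (1 8 3 7 4 6 10 9 5 2)= [0, 8, 1, 7, 6, 2, 10, 4, 3, 5, 9]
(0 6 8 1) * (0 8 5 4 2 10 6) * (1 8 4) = (1 4 2 10 6 5) = [0, 4, 10, 3, 2, 1, 5, 7, 8, 9, 6]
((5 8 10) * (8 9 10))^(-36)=(10)=[0, 1, 2, 3, 4, 5, 6, 7, 8, 9, 10]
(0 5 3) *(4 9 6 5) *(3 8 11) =[4, 1, 2, 0, 9, 8, 5, 7, 11, 6, 10, 3] =(0 4 9 6 5 8 11 3)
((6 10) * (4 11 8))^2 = (4 8 11) = [0, 1, 2, 3, 8, 5, 6, 7, 11, 9, 10, 4]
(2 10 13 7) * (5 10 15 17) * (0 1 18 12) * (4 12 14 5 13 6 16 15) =(0 1 18 14 5 10 6 16 15 17 13 7 2 4 12) =[1, 18, 4, 3, 12, 10, 16, 2, 8, 9, 6, 11, 0, 7, 5, 17, 15, 13, 14]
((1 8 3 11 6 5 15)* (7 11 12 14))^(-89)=(1 8 3 12 14 7 11 6 5 15)=[0, 8, 2, 12, 4, 15, 5, 11, 3, 9, 10, 6, 14, 13, 7, 1]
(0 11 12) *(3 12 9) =(0 11 9 3 12) =[11, 1, 2, 12, 4, 5, 6, 7, 8, 3, 10, 9, 0]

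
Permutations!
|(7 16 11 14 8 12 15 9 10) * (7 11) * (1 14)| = |(1 14 8 12 15 9 10 11)(7 16)| = 8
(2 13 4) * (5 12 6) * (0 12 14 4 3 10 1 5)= (0 12 6)(1 5 14 4 2 13 3 10)= [12, 5, 13, 10, 2, 14, 0, 7, 8, 9, 1, 11, 6, 3, 4]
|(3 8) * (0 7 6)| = |(0 7 6)(3 8)| = 6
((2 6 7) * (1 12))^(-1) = (1 12)(2 7 6) = [0, 12, 7, 3, 4, 5, 2, 6, 8, 9, 10, 11, 1]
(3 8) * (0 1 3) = (0 1 3 8) = [1, 3, 2, 8, 4, 5, 6, 7, 0]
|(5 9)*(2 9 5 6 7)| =4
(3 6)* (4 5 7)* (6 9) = (3 9 6)(4 5 7) = [0, 1, 2, 9, 5, 7, 3, 4, 8, 6]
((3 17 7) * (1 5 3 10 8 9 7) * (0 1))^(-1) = (0 17 3 5 1)(7 9 8 10) = [17, 0, 2, 5, 4, 1, 6, 9, 10, 8, 7, 11, 12, 13, 14, 15, 16, 3]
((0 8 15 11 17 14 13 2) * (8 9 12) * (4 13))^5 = (0 11 2 15 13 8 4 12 14 9 17) = [11, 1, 15, 3, 12, 5, 6, 7, 4, 17, 10, 2, 14, 8, 9, 13, 16, 0]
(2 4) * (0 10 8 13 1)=(0 10 8 13 1)(2 4)=[10, 0, 4, 3, 2, 5, 6, 7, 13, 9, 8, 11, 12, 1]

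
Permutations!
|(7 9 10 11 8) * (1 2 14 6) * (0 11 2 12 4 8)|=10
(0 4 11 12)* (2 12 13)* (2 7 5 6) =(0 4 11 13 7 5 6 2 12) =[4, 1, 12, 3, 11, 6, 2, 5, 8, 9, 10, 13, 0, 7]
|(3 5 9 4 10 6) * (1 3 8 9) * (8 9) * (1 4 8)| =|(1 3 5 4 10 6 9 8)| =8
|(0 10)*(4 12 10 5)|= 5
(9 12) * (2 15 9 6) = [0, 1, 15, 3, 4, 5, 2, 7, 8, 12, 10, 11, 6, 13, 14, 9] = (2 15 9 12 6)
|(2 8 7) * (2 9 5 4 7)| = |(2 8)(4 7 9 5)| = 4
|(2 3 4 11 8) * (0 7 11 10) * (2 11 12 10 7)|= 14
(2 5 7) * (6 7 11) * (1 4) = (1 4)(2 5 11 6 7) = [0, 4, 5, 3, 1, 11, 7, 2, 8, 9, 10, 6]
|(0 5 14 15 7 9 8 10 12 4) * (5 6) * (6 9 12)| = |(0 9 8 10 6 5 14 15 7 12 4)| = 11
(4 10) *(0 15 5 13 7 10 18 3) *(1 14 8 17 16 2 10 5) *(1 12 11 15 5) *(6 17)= [5, 14, 10, 0, 18, 13, 17, 1, 6, 9, 4, 15, 11, 7, 8, 12, 2, 16, 3]= (0 5 13 7 1 14 8 6 17 16 2 10 4 18 3)(11 15 12)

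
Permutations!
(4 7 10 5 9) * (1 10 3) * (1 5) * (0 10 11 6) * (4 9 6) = (0 10 1 11 4 7 3 5 6) = [10, 11, 2, 5, 7, 6, 0, 3, 8, 9, 1, 4]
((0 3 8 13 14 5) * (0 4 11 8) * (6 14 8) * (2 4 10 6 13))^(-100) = [0, 1, 2, 3, 4, 5, 6, 7, 8, 9, 10, 11, 12, 13, 14] = (14)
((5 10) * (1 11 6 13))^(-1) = [0, 13, 2, 3, 4, 10, 11, 7, 8, 9, 5, 1, 12, 6] = (1 13 6 11)(5 10)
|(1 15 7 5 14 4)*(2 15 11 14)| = |(1 11 14 4)(2 15 7 5)| = 4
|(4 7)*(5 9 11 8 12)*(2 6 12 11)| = 10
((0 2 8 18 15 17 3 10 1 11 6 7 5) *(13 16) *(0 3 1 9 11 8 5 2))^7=(1 18 17 8 15)(2 7 6 11 9 10 3 5)(13 16)=[0, 18, 7, 5, 4, 2, 11, 6, 15, 10, 3, 9, 12, 16, 14, 1, 13, 8, 17]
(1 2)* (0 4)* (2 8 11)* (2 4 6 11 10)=[6, 8, 1, 3, 0, 5, 11, 7, 10, 9, 2, 4]=(0 6 11 4)(1 8 10 2)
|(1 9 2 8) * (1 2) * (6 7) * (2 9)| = 4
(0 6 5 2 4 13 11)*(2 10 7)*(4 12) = (0 6 5 10 7 2 12 4 13 11) = [6, 1, 12, 3, 13, 10, 5, 2, 8, 9, 7, 0, 4, 11]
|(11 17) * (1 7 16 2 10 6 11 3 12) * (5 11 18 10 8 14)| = 33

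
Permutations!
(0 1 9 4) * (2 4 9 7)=(9)(0 1 7 2 4)=[1, 7, 4, 3, 0, 5, 6, 2, 8, 9]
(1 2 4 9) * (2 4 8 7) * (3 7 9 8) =(1 4 8 9)(2 3 7) =[0, 4, 3, 7, 8, 5, 6, 2, 9, 1]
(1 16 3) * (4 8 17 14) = (1 16 3)(4 8 17 14) = [0, 16, 2, 1, 8, 5, 6, 7, 17, 9, 10, 11, 12, 13, 4, 15, 3, 14]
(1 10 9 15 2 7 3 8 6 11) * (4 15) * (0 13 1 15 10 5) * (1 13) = (0 1 5)(2 7 3 8 6 11 15)(4 10 9) = [1, 5, 7, 8, 10, 0, 11, 3, 6, 4, 9, 15, 12, 13, 14, 2]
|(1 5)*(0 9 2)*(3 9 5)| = |(0 5 1 3 9 2)| = 6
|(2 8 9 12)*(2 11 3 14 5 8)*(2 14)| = |(2 14 5 8 9 12 11 3)| = 8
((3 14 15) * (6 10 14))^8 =(3 14 6 15 10) =[0, 1, 2, 14, 4, 5, 15, 7, 8, 9, 3, 11, 12, 13, 6, 10]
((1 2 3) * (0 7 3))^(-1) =(0 2 1 3 7) =[2, 3, 1, 7, 4, 5, 6, 0]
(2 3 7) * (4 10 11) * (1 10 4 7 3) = (1 10 11 7 2) = [0, 10, 1, 3, 4, 5, 6, 2, 8, 9, 11, 7]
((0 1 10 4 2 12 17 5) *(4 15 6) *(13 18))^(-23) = (0 12 6 1 17 4 10 5 2 15)(13 18) = [12, 17, 15, 3, 10, 2, 1, 7, 8, 9, 5, 11, 6, 18, 14, 0, 16, 4, 13]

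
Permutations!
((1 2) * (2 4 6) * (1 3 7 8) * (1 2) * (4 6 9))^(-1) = [0, 6, 8, 2, 9, 5, 1, 3, 7, 4] = (1 6)(2 8 7 3)(4 9)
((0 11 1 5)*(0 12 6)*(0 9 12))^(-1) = [5, 11, 2, 3, 4, 1, 12, 7, 8, 6, 10, 0, 9] = (0 5 1 11)(6 12 9)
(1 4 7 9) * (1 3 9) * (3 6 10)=(1 4 7)(3 9 6 10)=[0, 4, 2, 9, 7, 5, 10, 1, 8, 6, 3]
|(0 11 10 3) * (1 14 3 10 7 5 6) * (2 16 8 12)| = 8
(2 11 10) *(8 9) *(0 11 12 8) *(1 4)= (0 11 10 2 12 8 9)(1 4)= [11, 4, 12, 3, 1, 5, 6, 7, 9, 0, 2, 10, 8]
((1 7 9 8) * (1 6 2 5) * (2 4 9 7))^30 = (4 8)(6 9) = [0, 1, 2, 3, 8, 5, 9, 7, 4, 6]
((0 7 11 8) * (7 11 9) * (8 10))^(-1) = [8, 1, 2, 3, 4, 5, 6, 9, 10, 7, 11, 0] = (0 8 10 11)(7 9)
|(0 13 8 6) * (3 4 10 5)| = 4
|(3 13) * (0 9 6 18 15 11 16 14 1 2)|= 10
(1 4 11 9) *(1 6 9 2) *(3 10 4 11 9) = [0, 11, 1, 10, 9, 5, 3, 7, 8, 6, 4, 2] = (1 11 2)(3 10 4 9 6)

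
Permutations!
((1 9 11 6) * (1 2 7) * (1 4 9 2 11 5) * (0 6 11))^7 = [6, 2, 7, 3, 9, 1, 0, 4, 8, 5, 10, 11] = (11)(0 6)(1 2 7 4 9 5)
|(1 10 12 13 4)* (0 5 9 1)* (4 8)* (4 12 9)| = 3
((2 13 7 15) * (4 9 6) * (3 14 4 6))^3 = [0, 1, 15, 9, 14, 5, 6, 13, 8, 4, 10, 11, 12, 2, 3, 7] = (2 15 7 13)(3 9 4 14)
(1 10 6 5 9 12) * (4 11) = (1 10 6 5 9 12)(4 11) = [0, 10, 2, 3, 11, 9, 5, 7, 8, 12, 6, 4, 1]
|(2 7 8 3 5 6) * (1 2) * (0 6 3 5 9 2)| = |(0 6 1)(2 7 8 5 3 9)| = 6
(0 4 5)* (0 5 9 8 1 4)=(1 4 9 8)=[0, 4, 2, 3, 9, 5, 6, 7, 1, 8]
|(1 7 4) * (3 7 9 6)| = 6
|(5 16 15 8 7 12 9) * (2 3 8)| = |(2 3 8 7 12 9 5 16 15)| = 9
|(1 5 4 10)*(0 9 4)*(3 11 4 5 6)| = 6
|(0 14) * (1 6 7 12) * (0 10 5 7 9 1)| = 6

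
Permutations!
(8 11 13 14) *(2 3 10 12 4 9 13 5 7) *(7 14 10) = (2 3 7)(4 9 13 10 12)(5 14 8 11) = [0, 1, 3, 7, 9, 14, 6, 2, 11, 13, 12, 5, 4, 10, 8]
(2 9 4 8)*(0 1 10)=(0 1 10)(2 9 4 8)=[1, 10, 9, 3, 8, 5, 6, 7, 2, 4, 0]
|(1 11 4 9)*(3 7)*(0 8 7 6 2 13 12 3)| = 60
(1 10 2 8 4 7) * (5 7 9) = (1 10 2 8 4 9 5 7) = [0, 10, 8, 3, 9, 7, 6, 1, 4, 5, 2]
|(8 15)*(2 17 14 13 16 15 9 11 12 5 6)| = 12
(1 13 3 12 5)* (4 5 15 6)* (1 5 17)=[0, 13, 2, 12, 17, 5, 4, 7, 8, 9, 10, 11, 15, 3, 14, 6, 16, 1]=(1 13 3 12 15 6 4 17)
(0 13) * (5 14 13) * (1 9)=(0 5 14 13)(1 9)=[5, 9, 2, 3, 4, 14, 6, 7, 8, 1, 10, 11, 12, 0, 13]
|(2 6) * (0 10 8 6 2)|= 4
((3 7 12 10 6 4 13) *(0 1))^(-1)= (0 1)(3 13 4 6 10 12 7)= [1, 0, 2, 13, 6, 5, 10, 3, 8, 9, 12, 11, 7, 4]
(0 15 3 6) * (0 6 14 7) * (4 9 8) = [15, 1, 2, 14, 9, 5, 6, 0, 4, 8, 10, 11, 12, 13, 7, 3] = (0 15 3 14 7)(4 9 8)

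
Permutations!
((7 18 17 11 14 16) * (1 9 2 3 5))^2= (1 2 5 9 3)(7 17 14)(11 16 18)= [0, 2, 5, 1, 4, 9, 6, 17, 8, 3, 10, 16, 12, 13, 7, 15, 18, 14, 11]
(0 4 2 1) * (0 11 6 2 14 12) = (0 4 14 12)(1 11 6 2) = [4, 11, 1, 3, 14, 5, 2, 7, 8, 9, 10, 6, 0, 13, 12]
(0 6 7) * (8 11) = (0 6 7)(8 11) = [6, 1, 2, 3, 4, 5, 7, 0, 11, 9, 10, 8]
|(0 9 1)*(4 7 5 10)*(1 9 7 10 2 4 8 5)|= 15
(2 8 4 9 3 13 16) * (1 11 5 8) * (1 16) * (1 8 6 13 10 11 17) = (1 17)(2 16)(3 10 11 5 6 13 8 4 9) = [0, 17, 16, 10, 9, 6, 13, 7, 4, 3, 11, 5, 12, 8, 14, 15, 2, 1]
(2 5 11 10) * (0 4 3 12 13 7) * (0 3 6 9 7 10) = [4, 1, 5, 12, 6, 11, 9, 3, 8, 7, 2, 0, 13, 10] = (0 4 6 9 7 3 12 13 10 2 5 11)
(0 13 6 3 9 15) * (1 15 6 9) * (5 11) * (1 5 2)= (0 13 9 6 3 5 11 2 1 15)= [13, 15, 1, 5, 4, 11, 3, 7, 8, 6, 10, 2, 12, 9, 14, 0]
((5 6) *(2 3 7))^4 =[0, 1, 3, 7, 4, 5, 6, 2] =(2 3 7)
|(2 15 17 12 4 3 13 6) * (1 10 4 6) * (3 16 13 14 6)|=|(1 10 4 16 13)(2 15 17 12 3 14 6)|=35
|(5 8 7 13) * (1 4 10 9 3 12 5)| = 10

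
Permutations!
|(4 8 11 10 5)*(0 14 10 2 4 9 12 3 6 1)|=36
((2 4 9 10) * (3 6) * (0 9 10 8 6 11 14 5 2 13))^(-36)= (14)= [0, 1, 2, 3, 4, 5, 6, 7, 8, 9, 10, 11, 12, 13, 14]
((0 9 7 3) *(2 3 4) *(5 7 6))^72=(9)=[0, 1, 2, 3, 4, 5, 6, 7, 8, 9]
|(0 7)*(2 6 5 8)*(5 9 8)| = |(0 7)(2 6 9 8)| = 4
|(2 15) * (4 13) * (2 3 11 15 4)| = 3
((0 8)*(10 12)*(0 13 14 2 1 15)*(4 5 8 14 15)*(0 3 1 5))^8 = [1, 15, 0, 13, 3, 14, 6, 7, 2, 9, 10, 11, 12, 5, 4, 8] = (0 1 15 8 2)(3 13 5 14 4)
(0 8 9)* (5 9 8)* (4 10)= (0 5 9)(4 10)= [5, 1, 2, 3, 10, 9, 6, 7, 8, 0, 4]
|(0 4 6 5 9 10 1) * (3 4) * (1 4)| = |(0 3 1)(4 6 5 9 10)| = 15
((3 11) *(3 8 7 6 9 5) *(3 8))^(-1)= (3 11)(5 9 6 7 8)= [0, 1, 2, 11, 4, 9, 7, 8, 5, 6, 10, 3]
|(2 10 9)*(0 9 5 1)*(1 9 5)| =6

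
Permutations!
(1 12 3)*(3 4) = [0, 12, 2, 1, 3, 5, 6, 7, 8, 9, 10, 11, 4] = (1 12 4 3)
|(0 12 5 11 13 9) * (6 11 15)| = 8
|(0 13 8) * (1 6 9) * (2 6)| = |(0 13 8)(1 2 6 9)| = 12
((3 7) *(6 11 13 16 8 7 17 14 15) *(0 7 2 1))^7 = (0 11 7 13 3 16 17 8 14 2 15 1 6) = [11, 6, 15, 16, 4, 5, 0, 13, 14, 9, 10, 7, 12, 3, 2, 1, 17, 8]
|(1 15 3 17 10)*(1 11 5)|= |(1 15 3 17 10 11 5)|= 7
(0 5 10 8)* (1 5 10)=(0 10 8)(1 5)=[10, 5, 2, 3, 4, 1, 6, 7, 0, 9, 8]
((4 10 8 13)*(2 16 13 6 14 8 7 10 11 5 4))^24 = (16) = [0, 1, 2, 3, 4, 5, 6, 7, 8, 9, 10, 11, 12, 13, 14, 15, 16]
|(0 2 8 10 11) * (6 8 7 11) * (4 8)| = 4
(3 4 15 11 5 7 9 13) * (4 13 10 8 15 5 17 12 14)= [0, 1, 2, 13, 5, 7, 6, 9, 15, 10, 8, 17, 14, 3, 4, 11, 16, 12]= (3 13)(4 5 7 9 10 8 15 11 17 12 14)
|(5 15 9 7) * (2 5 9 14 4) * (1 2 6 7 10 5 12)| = |(1 2 12)(4 6 7 9 10 5 15 14)| = 24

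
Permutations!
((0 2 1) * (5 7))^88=(7)(0 2 1)=[2, 0, 1, 3, 4, 5, 6, 7]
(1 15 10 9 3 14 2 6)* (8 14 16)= (1 15 10 9 3 16 8 14 2 6)= [0, 15, 6, 16, 4, 5, 1, 7, 14, 3, 9, 11, 12, 13, 2, 10, 8]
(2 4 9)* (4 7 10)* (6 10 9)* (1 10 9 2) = (1 10 4 6 9)(2 7) = [0, 10, 7, 3, 6, 5, 9, 2, 8, 1, 4]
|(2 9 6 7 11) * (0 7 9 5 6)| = 7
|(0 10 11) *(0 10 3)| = |(0 3)(10 11)| = 2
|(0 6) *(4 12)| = 2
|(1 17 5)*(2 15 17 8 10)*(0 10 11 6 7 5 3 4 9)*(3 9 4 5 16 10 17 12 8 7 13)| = 39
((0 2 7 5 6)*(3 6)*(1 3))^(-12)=(0 7 1 6 2 5 3)=[7, 6, 5, 0, 4, 3, 2, 1]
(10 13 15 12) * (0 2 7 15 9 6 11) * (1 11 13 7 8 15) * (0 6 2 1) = [1, 11, 8, 3, 4, 5, 13, 0, 15, 2, 7, 6, 10, 9, 14, 12] = (0 1 11 6 13 9 2 8 15 12 10 7)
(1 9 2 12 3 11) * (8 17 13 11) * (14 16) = (1 9 2 12 3 8 17 13 11)(14 16) = [0, 9, 12, 8, 4, 5, 6, 7, 17, 2, 10, 1, 3, 11, 16, 15, 14, 13]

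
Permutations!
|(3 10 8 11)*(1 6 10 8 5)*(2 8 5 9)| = 9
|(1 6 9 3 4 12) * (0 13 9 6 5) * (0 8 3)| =|(0 13 9)(1 5 8 3 4 12)| =6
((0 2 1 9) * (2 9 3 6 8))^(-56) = (9)(1 2 8 6 3) = [0, 2, 8, 1, 4, 5, 3, 7, 6, 9]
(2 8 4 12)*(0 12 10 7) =(0 12 2 8 4 10 7) =[12, 1, 8, 3, 10, 5, 6, 0, 4, 9, 7, 11, 2]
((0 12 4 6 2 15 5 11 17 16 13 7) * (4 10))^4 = (0 6 11 7 4 5 13 10 15 16 12 2 17) = [6, 1, 17, 3, 5, 13, 11, 4, 8, 9, 15, 7, 2, 10, 14, 16, 12, 0]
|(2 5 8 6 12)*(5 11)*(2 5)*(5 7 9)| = |(2 11)(5 8 6 12 7 9)| = 6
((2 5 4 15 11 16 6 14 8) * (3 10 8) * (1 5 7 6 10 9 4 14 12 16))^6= (1 15 9 14)(2 8 10 16 12 6 7)(3 5 11 4)= [0, 15, 8, 5, 3, 11, 7, 2, 10, 14, 16, 4, 6, 13, 1, 9, 12]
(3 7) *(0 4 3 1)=(0 4 3 7 1)=[4, 0, 2, 7, 3, 5, 6, 1]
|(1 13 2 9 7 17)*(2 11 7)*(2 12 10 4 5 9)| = 5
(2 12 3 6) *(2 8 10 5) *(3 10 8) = (2 12 10 5)(3 6) = [0, 1, 12, 6, 4, 2, 3, 7, 8, 9, 5, 11, 10]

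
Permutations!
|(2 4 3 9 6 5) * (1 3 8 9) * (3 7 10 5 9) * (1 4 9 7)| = |(2 9 6 7 10 5)(3 4 8)| = 6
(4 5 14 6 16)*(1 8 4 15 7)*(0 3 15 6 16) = (0 3 15 7 1 8 4 5 14 16 6) = [3, 8, 2, 15, 5, 14, 0, 1, 4, 9, 10, 11, 12, 13, 16, 7, 6]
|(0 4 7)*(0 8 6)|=5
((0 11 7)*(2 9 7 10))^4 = (0 9 10)(2 11 7) = [9, 1, 11, 3, 4, 5, 6, 2, 8, 10, 0, 7]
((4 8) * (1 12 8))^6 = (1 8)(4 12) = [0, 8, 2, 3, 12, 5, 6, 7, 1, 9, 10, 11, 4]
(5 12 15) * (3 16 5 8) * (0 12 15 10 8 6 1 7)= (0 12 10 8 3 16 5 15 6 1 7)= [12, 7, 2, 16, 4, 15, 1, 0, 3, 9, 8, 11, 10, 13, 14, 6, 5]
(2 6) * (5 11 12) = (2 6)(5 11 12) = [0, 1, 6, 3, 4, 11, 2, 7, 8, 9, 10, 12, 5]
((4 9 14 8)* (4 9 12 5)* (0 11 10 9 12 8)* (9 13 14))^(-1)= [14, 1, 2, 3, 5, 12, 6, 7, 4, 9, 11, 0, 8, 10, 13]= (0 14 13 10 11)(4 5 12 8)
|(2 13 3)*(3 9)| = |(2 13 9 3)| = 4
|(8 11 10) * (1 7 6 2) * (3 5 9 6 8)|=|(1 7 8 11 10 3 5 9 6 2)|=10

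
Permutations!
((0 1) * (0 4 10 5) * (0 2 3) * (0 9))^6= [3, 9, 10, 5, 0, 4, 6, 7, 8, 2, 1]= (0 3 5 4)(1 9 2 10)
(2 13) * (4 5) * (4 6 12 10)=(2 13)(4 5 6 12 10)=[0, 1, 13, 3, 5, 6, 12, 7, 8, 9, 4, 11, 10, 2]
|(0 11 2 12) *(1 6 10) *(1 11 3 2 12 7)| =|(0 3 2 7 1 6 10 11 12)| =9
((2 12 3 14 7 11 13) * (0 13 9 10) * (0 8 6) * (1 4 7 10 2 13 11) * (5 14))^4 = [12, 4, 14, 8, 7, 6, 2, 1, 9, 5, 11, 3, 10, 13, 0] = (0 12 10 11 3 8 9 5 6 2 14)(1 4 7)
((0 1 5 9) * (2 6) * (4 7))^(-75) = (0 1 5 9)(2 6)(4 7) = [1, 5, 6, 3, 7, 9, 2, 4, 8, 0]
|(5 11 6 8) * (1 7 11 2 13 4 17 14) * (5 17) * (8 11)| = |(1 7 8 17 14)(2 13 4 5)(6 11)| = 20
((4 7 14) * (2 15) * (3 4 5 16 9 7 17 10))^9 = (2 15)(3 4 17 10)(5 14 7 9 16) = [0, 1, 15, 4, 17, 14, 6, 9, 8, 16, 3, 11, 12, 13, 7, 2, 5, 10]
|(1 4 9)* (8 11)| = |(1 4 9)(8 11)| = 6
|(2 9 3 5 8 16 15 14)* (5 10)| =9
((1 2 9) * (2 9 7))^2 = (9) = [0, 1, 2, 3, 4, 5, 6, 7, 8, 9]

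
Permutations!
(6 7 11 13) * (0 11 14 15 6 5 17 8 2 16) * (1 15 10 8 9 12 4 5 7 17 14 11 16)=(0 16)(1 15 6 17 9 12 4 5 14 10 8 2)(7 11 13)=[16, 15, 1, 3, 5, 14, 17, 11, 2, 12, 8, 13, 4, 7, 10, 6, 0, 9]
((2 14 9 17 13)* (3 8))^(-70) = (17) = [0, 1, 2, 3, 4, 5, 6, 7, 8, 9, 10, 11, 12, 13, 14, 15, 16, 17]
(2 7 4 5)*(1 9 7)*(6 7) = (1 9 6 7 4 5 2) = [0, 9, 1, 3, 5, 2, 7, 4, 8, 6]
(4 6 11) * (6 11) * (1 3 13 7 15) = (1 3 13 7 15)(4 11) = [0, 3, 2, 13, 11, 5, 6, 15, 8, 9, 10, 4, 12, 7, 14, 1]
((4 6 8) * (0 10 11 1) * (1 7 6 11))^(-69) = (4 11 7 6 8) = [0, 1, 2, 3, 11, 5, 8, 6, 4, 9, 10, 7]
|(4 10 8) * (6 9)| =|(4 10 8)(6 9)| =6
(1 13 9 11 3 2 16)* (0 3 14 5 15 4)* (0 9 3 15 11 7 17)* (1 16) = [15, 13, 1, 2, 9, 11, 6, 17, 8, 7, 10, 14, 12, 3, 5, 4, 16, 0] = (0 15 4 9 7 17)(1 13 3 2)(5 11 14)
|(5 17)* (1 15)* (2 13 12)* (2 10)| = |(1 15)(2 13 12 10)(5 17)| = 4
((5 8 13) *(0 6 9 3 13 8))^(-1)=(0 5 13 3 9 6)=[5, 1, 2, 9, 4, 13, 0, 7, 8, 6, 10, 11, 12, 3]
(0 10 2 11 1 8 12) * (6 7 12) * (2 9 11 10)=[2, 8, 10, 3, 4, 5, 7, 12, 6, 11, 9, 1, 0]=(0 2 10 9 11 1 8 6 7 12)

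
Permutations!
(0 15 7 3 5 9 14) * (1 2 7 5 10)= (0 15 5 9 14)(1 2 7 3 10)= [15, 2, 7, 10, 4, 9, 6, 3, 8, 14, 1, 11, 12, 13, 0, 5]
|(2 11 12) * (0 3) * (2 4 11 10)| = 6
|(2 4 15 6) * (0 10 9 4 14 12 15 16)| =5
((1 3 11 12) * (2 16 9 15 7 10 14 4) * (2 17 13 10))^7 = (1 12 11 3)(2 9 7 16 15)(4 13 14 17 10) = [0, 12, 9, 1, 13, 5, 6, 16, 8, 7, 4, 3, 11, 14, 17, 2, 15, 10]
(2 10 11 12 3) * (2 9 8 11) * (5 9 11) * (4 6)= (2 10)(3 11 12)(4 6)(5 9 8)= [0, 1, 10, 11, 6, 9, 4, 7, 5, 8, 2, 12, 3]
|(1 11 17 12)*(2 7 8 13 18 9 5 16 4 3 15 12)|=15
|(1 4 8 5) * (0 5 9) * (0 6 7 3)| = 9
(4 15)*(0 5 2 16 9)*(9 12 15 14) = (0 5 2 16 12 15 4 14 9) = [5, 1, 16, 3, 14, 2, 6, 7, 8, 0, 10, 11, 15, 13, 9, 4, 12]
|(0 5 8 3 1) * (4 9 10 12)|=20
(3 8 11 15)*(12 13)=[0, 1, 2, 8, 4, 5, 6, 7, 11, 9, 10, 15, 13, 12, 14, 3]=(3 8 11 15)(12 13)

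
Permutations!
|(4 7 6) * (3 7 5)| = |(3 7 6 4 5)| = 5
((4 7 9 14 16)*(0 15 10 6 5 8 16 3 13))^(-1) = (0 13 3 14 9 7 4 16 8 5 6 10 15) = [13, 1, 2, 14, 16, 6, 10, 4, 5, 7, 15, 11, 12, 3, 9, 0, 8]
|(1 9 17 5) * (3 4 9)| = |(1 3 4 9 17 5)| = 6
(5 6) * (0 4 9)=(0 4 9)(5 6)=[4, 1, 2, 3, 9, 6, 5, 7, 8, 0]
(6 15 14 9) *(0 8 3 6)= (0 8 3 6 15 14 9)= [8, 1, 2, 6, 4, 5, 15, 7, 3, 0, 10, 11, 12, 13, 9, 14]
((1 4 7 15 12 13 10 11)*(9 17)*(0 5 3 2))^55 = (0 2 3 5)(1 11 10 13 12 15 7 4)(9 17) = [2, 11, 3, 5, 1, 0, 6, 4, 8, 17, 13, 10, 15, 12, 14, 7, 16, 9]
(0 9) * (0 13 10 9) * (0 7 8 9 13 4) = (0 7 8 9 4)(10 13) = [7, 1, 2, 3, 0, 5, 6, 8, 9, 4, 13, 11, 12, 10]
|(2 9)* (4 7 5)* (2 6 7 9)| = 5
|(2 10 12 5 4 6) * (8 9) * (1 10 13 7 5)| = |(1 10 12)(2 13 7 5 4 6)(8 9)| = 6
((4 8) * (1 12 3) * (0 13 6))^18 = (13) = [0, 1, 2, 3, 4, 5, 6, 7, 8, 9, 10, 11, 12, 13]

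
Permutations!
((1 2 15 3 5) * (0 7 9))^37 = (0 7 9)(1 15 5 2 3) = [7, 15, 3, 1, 4, 2, 6, 9, 8, 0, 10, 11, 12, 13, 14, 5]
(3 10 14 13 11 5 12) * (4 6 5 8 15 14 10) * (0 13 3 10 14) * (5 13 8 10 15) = (0 8 5 12 15)(3 4 6 13 11 10 14) = [8, 1, 2, 4, 6, 12, 13, 7, 5, 9, 14, 10, 15, 11, 3, 0]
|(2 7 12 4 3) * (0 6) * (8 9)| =|(0 6)(2 7 12 4 3)(8 9)| =10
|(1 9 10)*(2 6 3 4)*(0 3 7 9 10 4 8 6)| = 8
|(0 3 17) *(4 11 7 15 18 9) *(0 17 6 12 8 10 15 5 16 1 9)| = |(0 3 6 12 8 10 15 18)(1 9 4 11 7 5 16)| = 56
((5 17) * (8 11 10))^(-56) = (17)(8 11 10) = [0, 1, 2, 3, 4, 5, 6, 7, 11, 9, 8, 10, 12, 13, 14, 15, 16, 17]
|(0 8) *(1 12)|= 2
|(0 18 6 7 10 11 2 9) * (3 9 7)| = |(0 18 6 3 9)(2 7 10 11)| = 20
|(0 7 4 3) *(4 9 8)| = |(0 7 9 8 4 3)| = 6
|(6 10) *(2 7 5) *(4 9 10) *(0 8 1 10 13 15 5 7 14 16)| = |(0 8 1 10 6 4 9 13 15 5 2 14 16)| = 13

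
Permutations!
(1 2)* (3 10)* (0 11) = (0 11)(1 2)(3 10) = [11, 2, 1, 10, 4, 5, 6, 7, 8, 9, 3, 0]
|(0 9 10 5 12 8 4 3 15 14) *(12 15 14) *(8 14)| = 21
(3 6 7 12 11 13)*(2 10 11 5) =[0, 1, 10, 6, 4, 2, 7, 12, 8, 9, 11, 13, 5, 3] =(2 10 11 13 3 6 7 12 5)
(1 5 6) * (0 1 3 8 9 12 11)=(0 1 5 6 3 8 9 12 11)=[1, 5, 2, 8, 4, 6, 3, 7, 9, 12, 10, 0, 11]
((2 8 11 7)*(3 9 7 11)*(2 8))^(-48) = (11) = [0, 1, 2, 3, 4, 5, 6, 7, 8, 9, 10, 11]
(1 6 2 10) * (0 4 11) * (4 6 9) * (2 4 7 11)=[6, 9, 10, 3, 2, 5, 4, 11, 8, 7, 1, 0]=(0 6 4 2 10 1 9 7 11)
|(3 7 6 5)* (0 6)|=|(0 6 5 3 7)|=5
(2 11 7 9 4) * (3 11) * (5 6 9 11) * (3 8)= [0, 1, 8, 5, 2, 6, 9, 11, 3, 4, 10, 7]= (2 8 3 5 6 9 4)(7 11)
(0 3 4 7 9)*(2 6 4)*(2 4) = (0 3 4 7 9)(2 6) = [3, 1, 6, 4, 7, 5, 2, 9, 8, 0]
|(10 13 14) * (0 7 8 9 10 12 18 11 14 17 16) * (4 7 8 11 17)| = 13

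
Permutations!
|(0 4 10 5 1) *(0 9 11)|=7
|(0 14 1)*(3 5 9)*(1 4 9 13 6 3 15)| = |(0 14 4 9 15 1)(3 5 13 6)| = 12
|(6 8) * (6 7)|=|(6 8 7)|=3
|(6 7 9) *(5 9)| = 4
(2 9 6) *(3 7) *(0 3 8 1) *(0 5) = [3, 5, 9, 7, 4, 0, 2, 8, 1, 6] = (0 3 7 8 1 5)(2 9 6)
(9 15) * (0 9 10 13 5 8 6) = (0 9 15 10 13 5 8 6) = [9, 1, 2, 3, 4, 8, 0, 7, 6, 15, 13, 11, 12, 5, 14, 10]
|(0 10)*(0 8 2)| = 4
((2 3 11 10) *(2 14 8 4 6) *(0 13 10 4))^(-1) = (0 8 14 10 13)(2 6 4 11 3) = [8, 1, 6, 2, 11, 5, 4, 7, 14, 9, 13, 3, 12, 0, 10]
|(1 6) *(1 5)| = 3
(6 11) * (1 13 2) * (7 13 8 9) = [0, 8, 1, 3, 4, 5, 11, 13, 9, 7, 10, 6, 12, 2] = (1 8 9 7 13 2)(6 11)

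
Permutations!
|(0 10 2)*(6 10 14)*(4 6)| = 6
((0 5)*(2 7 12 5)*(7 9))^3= (0 7)(2 12)(5 9)= [7, 1, 12, 3, 4, 9, 6, 0, 8, 5, 10, 11, 2]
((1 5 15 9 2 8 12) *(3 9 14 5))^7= (1 3 9 2 8 12)(5 15 14)= [0, 3, 8, 9, 4, 15, 6, 7, 12, 2, 10, 11, 1, 13, 5, 14]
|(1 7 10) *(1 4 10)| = |(1 7)(4 10)| = 2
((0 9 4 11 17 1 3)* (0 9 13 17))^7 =(0 11 4 9 3 1 17 13) =[11, 17, 2, 1, 9, 5, 6, 7, 8, 3, 10, 4, 12, 0, 14, 15, 16, 13]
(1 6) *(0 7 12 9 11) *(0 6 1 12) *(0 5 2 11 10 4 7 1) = (0 1)(2 11 6 12 9 10 4 7 5) = [1, 0, 11, 3, 7, 2, 12, 5, 8, 10, 4, 6, 9]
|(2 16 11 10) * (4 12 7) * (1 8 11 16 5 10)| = |(16)(1 8 11)(2 5 10)(4 12 7)| = 3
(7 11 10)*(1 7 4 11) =(1 7)(4 11 10) =[0, 7, 2, 3, 11, 5, 6, 1, 8, 9, 4, 10]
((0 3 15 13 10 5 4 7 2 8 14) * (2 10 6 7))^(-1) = (0 14 8 2 4 5 10 7 6 13 15 3) = [14, 1, 4, 0, 5, 10, 13, 6, 2, 9, 7, 11, 12, 15, 8, 3]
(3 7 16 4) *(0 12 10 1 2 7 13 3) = (0 12 10 1 2 7 16 4)(3 13) = [12, 2, 7, 13, 0, 5, 6, 16, 8, 9, 1, 11, 10, 3, 14, 15, 4]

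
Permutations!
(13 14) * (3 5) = (3 5)(13 14) = [0, 1, 2, 5, 4, 3, 6, 7, 8, 9, 10, 11, 12, 14, 13]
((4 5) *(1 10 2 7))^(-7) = (1 10 2 7)(4 5) = [0, 10, 7, 3, 5, 4, 6, 1, 8, 9, 2]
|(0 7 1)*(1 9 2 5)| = |(0 7 9 2 5 1)| = 6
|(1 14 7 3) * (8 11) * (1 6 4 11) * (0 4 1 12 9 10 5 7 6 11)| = 24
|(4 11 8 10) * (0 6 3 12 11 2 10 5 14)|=|(0 6 3 12 11 8 5 14)(2 10 4)|=24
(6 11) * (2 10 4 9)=(2 10 4 9)(6 11)=[0, 1, 10, 3, 9, 5, 11, 7, 8, 2, 4, 6]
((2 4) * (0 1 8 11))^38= [8, 11, 2, 3, 4, 5, 6, 7, 0, 9, 10, 1]= (0 8)(1 11)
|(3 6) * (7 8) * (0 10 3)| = 4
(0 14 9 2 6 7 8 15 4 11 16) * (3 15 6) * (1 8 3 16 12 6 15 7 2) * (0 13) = (0 14 9 1 8 15 4 11 12 6 2 16 13)(3 7) = [14, 8, 16, 7, 11, 5, 2, 3, 15, 1, 10, 12, 6, 0, 9, 4, 13]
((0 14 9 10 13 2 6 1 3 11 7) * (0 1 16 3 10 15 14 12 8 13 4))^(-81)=[1, 3, 12, 2, 7, 5, 8, 16, 4, 9, 11, 6, 10, 0, 14, 15, 13]=(0 1 3 2 12 10 11 6 8 4 7 16 13)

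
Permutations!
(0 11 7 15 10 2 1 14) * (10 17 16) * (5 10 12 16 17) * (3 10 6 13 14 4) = (17)(0 11 7 15 5 6 13 14)(1 4 3 10 2)(12 16) = [11, 4, 1, 10, 3, 6, 13, 15, 8, 9, 2, 7, 16, 14, 0, 5, 12, 17]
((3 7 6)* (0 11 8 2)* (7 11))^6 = (0 2 8 11 3 6 7) = [2, 1, 8, 6, 4, 5, 7, 0, 11, 9, 10, 3]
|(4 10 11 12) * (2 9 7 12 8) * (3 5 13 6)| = 8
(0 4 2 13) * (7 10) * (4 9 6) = (0 9 6 4 2 13)(7 10) = [9, 1, 13, 3, 2, 5, 4, 10, 8, 6, 7, 11, 12, 0]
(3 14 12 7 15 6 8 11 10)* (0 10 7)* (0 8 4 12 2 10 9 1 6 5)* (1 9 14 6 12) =(0 14 2 10 3 6 4 1 12 8 11 7 15 5) =[14, 12, 10, 6, 1, 0, 4, 15, 11, 9, 3, 7, 8, 13, 2, 5]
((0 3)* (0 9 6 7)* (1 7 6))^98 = (0 1 3 7 9) = [1, 3, 2, 7, 4, 5, 6, 9, 8, 0]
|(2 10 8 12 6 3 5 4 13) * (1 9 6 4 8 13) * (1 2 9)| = |(2 10 13 9 6 3 5 8 12 4)| = 10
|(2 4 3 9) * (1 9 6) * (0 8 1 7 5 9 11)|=28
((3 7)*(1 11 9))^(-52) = (1 9 11) = [0, 9, 2, 3, 4, 5, 6, 7, 8, 11, 10, 1]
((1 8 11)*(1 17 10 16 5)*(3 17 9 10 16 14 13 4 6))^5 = (1 14 17 11 4 5 10 3 8 13 16 9 6) = [0, 14, 2, 8, 5, 10, 1, 7, 13, 6, 3, 4, 12, 16, 17, 15, 9, 11]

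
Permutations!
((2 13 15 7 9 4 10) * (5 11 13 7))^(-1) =[0, 1, 10, 3, 9, 15, 6, 2, 8, 7, 4, 5, 12, 11, 14, 13] =(2 10 4 9 7)(5 15 13 11)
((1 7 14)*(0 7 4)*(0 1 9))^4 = (14) = [0, 1, 2, 3, 4, 5, 6, 7, 8, 9, 10, 11, 12, 13, 14]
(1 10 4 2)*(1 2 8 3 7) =(1 10 4 8 3 7) =[0, 10, 2, 7, 8, 5, 6, 1, 3, 9, 4]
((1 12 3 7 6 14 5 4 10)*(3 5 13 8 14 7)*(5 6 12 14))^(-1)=(1 10 4 5 8 13 14)(6 12 7)=[0, 10, 2, 3, 5, 8, 12, 6, 13, 9, 4, 11, 7, 14, 1]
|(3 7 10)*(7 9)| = |(3 9 7 10)| = 4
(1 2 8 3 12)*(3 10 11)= (1 2 8 10 11 3 12)= [0, 2, 8, 12, 4, 5, 6, 7, 10, 9, 11, 3, 1]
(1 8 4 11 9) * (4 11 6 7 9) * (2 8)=(1 2 8 11 4 6 7 9)=[0, 2, 8, 3, 6, 5, 7, 9, 11, 1, 10, 4]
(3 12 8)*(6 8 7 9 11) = (3 12 7 9 11 6 8) = [0, 1, 2, 12, 4, 5, 8, 9, 3, 11, 10, 6, 7]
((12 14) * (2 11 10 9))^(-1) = (2 9 10 11)(12 14) = [0, 1, 9, 3, 4, 5, 6, 7, 8, 10, 11, 2, 14, 13, 12]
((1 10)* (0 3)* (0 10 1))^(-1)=(0 10 3)=[10, 1, 2, 0, 4, 5, 6, 7, 8, 9, 3]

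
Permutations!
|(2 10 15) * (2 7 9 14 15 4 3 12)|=|(2 10 4 3 12)(7 9 14 15)|=20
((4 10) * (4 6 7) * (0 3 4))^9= [10, 1, 2, 6, 7, 5, 3, 4, 8, 9, 0]= (0 10)(3 6)(4 7)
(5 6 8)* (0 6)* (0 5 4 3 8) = (0 6)(3 8 4) = [6, 1, 2, 8, 3, 5, 0, 7, 4]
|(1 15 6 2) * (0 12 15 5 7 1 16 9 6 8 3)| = 60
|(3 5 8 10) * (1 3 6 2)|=|(1 3 5 8 10 6 2)|=7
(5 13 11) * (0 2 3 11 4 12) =(0 2 3 11 5 13 4 12) =[2, 1, 3, 11, 12, 13, 6, 7, 8, 9, 10, 5, 0, 4]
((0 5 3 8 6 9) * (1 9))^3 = (0 8 9 3 1 5 6) = [8, 5, 2, 1, 4, 6, 0, 7, 9, 3]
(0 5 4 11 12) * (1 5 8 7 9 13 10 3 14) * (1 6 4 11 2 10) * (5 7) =[8, 7, 10, 14, 2, 11, 4, 9, 5, 13, 3, 12, 0, 1, 6] =(0 8 5 11 12)(1 7 9 13)(2 10 3 14 6 4)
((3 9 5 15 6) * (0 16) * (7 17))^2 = (17)(3 5 6 9 15) = [0, 1, 2, 5, 4, 6, 9, 7, 8, 15, 10, 11, 12, 13, 14, 3, 16, 17]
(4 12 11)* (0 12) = (0 12 11 4) = [12, 1, 2, 3, 0, 5, 6, 7, 8, 9, 10, 4, 11]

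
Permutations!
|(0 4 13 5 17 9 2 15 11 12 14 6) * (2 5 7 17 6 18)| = |(0 4 13 7 17 9 5 6)(2 15 11 12 14 18)| = 24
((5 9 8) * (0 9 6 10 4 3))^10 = (0 8 6 4)(3 9 5 10) = [8, 1, 2, 9, 0, 10, 4, 7, 6, 5, 3]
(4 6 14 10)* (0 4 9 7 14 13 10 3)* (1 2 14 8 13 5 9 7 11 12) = [4, 2, 14, 0, 6, 9, 5, 8, 13, 11, 7, 12, 1, 10, 3] = (0 4 6 5 9 11 12 1 2 14 3)(7 8 13 10)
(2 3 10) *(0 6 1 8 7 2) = (0 6 1 8 7 2 3 10) = [6, 8, 3, 10, 4, 5, 1, 2, 7, 9, 0]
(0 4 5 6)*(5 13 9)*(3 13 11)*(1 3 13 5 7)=(0 4 11 13 9 7 1 3 5 6)=[4, 3, 2, 5, 11, 6, 0, 1, 8, 7, 10, 13, 12, 9]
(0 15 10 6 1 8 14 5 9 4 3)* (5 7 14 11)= (0 15 10 6 1 8 11 5 9 4 3)(7 14)= [15, 8, 2, 0, 3, 9, 1, 14, 11, 4, 6, 5, 12, 13, 7, 10]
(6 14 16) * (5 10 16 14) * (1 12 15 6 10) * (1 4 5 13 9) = (1 12 15 6 13 9)(4 5)(10 16) = [0, 12, 2, 3, 5, 4, 13, 7, 8, 1, 16, 11, 15, 9, 14, 6, 10]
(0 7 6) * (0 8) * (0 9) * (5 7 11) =(0 11 5 7 6 8 9) =[11, 1, 2, 3, 4, 7, 8, 6, 9, 0, 10, 5]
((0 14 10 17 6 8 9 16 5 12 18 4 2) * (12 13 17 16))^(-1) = (0 2 4 18 12 9 8 6 17 13 5 16 10 14) = [2, 1, 4, 3, 18, 16, 17, 7, 6, 8, 14, 11, 9, 5, 0, 15, 10, 13, 12]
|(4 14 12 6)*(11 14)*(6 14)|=|(4 11 6)(12 14)|=6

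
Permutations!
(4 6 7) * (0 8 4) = [8, 1, 2, 3, 6, 5, 7, 0, 4] = (0 8 4 6 7)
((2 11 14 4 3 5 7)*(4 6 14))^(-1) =(2 7 5 3 4 11)(6 14) =[0, 1, 7, 4, 11, 3, 14, 5, 8, 9, 10, 2, 12, 13, 6]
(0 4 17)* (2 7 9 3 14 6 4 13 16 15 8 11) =(0 13 16 15 8 11 2 7 9 3 14 6 4 17) =[13, 1, 7, 14, 17, 5, 4, 9, 11, 3, 10, 2, 12, 16, 6, 8, 15, 0]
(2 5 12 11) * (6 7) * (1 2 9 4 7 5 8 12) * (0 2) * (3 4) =(0 2 8 12 11 9 3 4 7 6 5 1) =[2, 0, 8, 4, 7, 1, 5, 6, 12, 3, 10, 9, 11]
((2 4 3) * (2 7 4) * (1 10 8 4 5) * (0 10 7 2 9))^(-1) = (0 9 2 3 4 8 10)(1 5 7) = [9, 5, 3, 4, 8, 7, 6, 1, 10, 2, 0]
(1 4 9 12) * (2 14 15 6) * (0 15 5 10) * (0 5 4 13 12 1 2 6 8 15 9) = (0 9 1 13 12 2 14 4)(5 10)(8 15) = [9, 13, 14, 3, 0, 10, 6, 7, 15, 1, 5, 11, 2, 12, 4, 8]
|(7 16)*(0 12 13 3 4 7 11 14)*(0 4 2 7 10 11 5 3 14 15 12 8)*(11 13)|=60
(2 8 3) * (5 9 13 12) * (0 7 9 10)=(0 7 9 13 12 5 10)(2 8 3)=[7, 1, 8, 2, 4, 10, 6, 9, 3, 13, 0, 11, 5, 12]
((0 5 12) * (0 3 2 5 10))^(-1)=(0 10)(2 3 12 5)=[10, 1, 3, 12, 4, 2, 6, 7, 8, 9, 0, 11, 5]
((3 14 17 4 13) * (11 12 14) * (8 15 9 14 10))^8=(3 17 15 12 13 14 8 11 4 9 10)=[0, 1, 2, 17, 9, 5, 6, 7, 11, 10, 3, 4, 13, 14, 8, 12, 16, 15]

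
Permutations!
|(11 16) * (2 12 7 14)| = |(2 12 7 14)(11 16)| = 4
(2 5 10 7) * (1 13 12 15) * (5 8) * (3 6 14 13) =(1 3 6 14 13 12 15)(2 8 5 10 7) =[0, 3, 8, 6, 4, 10, 14, 2, 5, 9, 7, 11, 15, 12, 13, 1]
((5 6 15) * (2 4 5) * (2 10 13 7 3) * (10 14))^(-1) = (2 3 7 13 10 14 15 6 5 4) = [0, 1, 3, 7, 2, 4, 5, 13, 8, 9, 14, 11, 12, 10, 15, 6]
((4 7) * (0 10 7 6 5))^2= (0 7 6)(4 5 10)= [7, 1, 2, 3, 5, 10, 0, 6, 8, 9, 4]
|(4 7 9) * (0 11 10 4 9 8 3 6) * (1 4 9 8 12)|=|(0 11 10 9 8 3 6)(1 4 7 12)|=28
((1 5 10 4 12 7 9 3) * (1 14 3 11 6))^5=[0, 7, 2, 14, 6, 9, 12, 5, 8, 10, 11, 4, 1, 13, 3]=(1 7 5 9 10 11 4 6 12)(3 14)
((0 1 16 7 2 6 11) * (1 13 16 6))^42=(0 16 2 6)(1 11 13 7)=[16, 11, 6, 3, 4, 5, 0, 1, 8, 9, 10, 13, 12, 7, 14, 15, 2]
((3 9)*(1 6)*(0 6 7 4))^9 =(0 4 7 1 6)(3 9) =[4, 6, 2, 9, 7, 5, 0, 1, 8, 3]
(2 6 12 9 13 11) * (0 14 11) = (0 14 11 2 6 12 9 13) = [14, 1, 6, 3, 4, 5, 12, 7, 8, 13, 10, 2, 9, 0, 11]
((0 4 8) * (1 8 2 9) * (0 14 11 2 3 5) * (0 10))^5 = (1 9 2 11 14 8) = [0, 9, 11, 3, 4, 5, 6, 7, 1, 2, 10, 14, 12, 13, 8]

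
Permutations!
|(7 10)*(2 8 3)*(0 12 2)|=|(0 12 2 8 3)(7 10)|=10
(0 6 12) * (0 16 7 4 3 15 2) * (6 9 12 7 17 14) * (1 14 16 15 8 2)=[9, 14, 0, 8, 3, 5, 7, 4, 2, 12, 10, 11, 15, 13, 6, 1, 17, 16]=(0 9 12 15 1 14 6 7 4 3 8 2)(16 17)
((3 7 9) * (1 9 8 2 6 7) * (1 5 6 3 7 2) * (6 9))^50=(1 2 5 7)(3 9 8 6)=[0, 2, 5, 9, 4, 7, 3, 1, 6, 8]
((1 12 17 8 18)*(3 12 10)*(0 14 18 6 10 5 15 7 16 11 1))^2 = (0 18 14)(1 15 16)(3 17 6)(5 7 11)(8 10 12) = [18, 15, 2, 17, 4, 7, 3, 11, 10, 9, 12, 5, 8, 13, 0, 16, 1, 6, 14]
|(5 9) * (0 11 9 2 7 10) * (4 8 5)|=|(0 11 9 4 8 5 2 7 10)|=9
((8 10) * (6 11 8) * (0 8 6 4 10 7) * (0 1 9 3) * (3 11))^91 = [1, 6, 2, 7, 10, 5, 8, 11, 9, 3, 4, 0] = (0 1 6 8 9 3 7 11)(4 10)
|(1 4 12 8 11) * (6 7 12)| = 7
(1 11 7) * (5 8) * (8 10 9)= [0, 11, 2, 3, 4, 10, 6, 1, 5, 8, 9, 7]= (1 11 7)(5 10 9 8)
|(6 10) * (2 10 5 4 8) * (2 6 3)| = |(2 10 3)(4 8 6 5)| = 12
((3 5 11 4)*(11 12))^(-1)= (3 4 11 12 5)= [0, 1, 2, 4, 11, 3, 6, 7, 8, 9, 10, 12, 5]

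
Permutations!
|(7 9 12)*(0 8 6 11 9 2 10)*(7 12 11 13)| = |(0 8 6 13 7 2 10)(9 11)| = 14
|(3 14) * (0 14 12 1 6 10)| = |(0 14 3 12 1 6 10)| = 7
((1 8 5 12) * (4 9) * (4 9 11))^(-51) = [0, 8, 2, 3, 11, 12, 6, 7, 5, 9, 10, 4, 1] = (1 8 5 12)(4 11)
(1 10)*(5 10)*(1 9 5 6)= (1 6)(5 10 9)= [0, 6, 2, 3, 4, 10, 1, 7, 8, 5, 9]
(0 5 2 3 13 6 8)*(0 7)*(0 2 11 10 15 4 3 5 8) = [8, 1, 5, 13, 3, 11, 0, 2, 7, 9, 15, 10, 12, 6, 14, 4] = (0 8 7 2 5 11 10 15 4 3 13 6)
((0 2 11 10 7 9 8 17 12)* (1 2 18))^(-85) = (0 2 7 17 18 11 9 12 1 10 8) = [2, 10, 7, 3, 4, 5, 6, 17, 0, 12, 8, 9, 1, 13, 14, 15, 16, 18, 11]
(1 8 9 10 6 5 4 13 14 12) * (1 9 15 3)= (1 8 15 3)(4 13 14 12 9 10 6 5)= [0, 8, 2, 1, 13, 4, 5, 7, 15, 10, 6, 11, 9, 14, 12, 3]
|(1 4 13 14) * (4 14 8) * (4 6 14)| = |(1 4 13 8 6 14)| = 6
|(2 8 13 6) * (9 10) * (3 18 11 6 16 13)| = |(2 8 3 18 11 6)(9 10)(13 16)| = 6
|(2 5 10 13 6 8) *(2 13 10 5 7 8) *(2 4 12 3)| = 8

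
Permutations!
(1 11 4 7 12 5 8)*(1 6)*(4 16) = (1 11 16 4 7 12 5 8 6) = [0, 11, 2, 3, 7, 8, 1, 12, 6, 9, 10, 16, 5, 13, 14, 15, 4]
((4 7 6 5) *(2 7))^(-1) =[0, 1, 4, 3, 5, 6, 7, 2] =(2 4 5 6 7)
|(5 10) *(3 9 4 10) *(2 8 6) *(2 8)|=|(3 9 4 10 5)(6 8)|=10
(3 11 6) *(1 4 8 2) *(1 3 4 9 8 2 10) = (1 9 8 10)(2 3 11 6 4) = [0, 9, 3, 11, 2, 5, 4, 7, 10, 8, 1, 6]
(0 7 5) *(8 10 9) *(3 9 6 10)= (0 7 5)(3 9 8)(6 10)= [7, 1, 2, 9, 4, 0, 10, 5, 3, 8, 6]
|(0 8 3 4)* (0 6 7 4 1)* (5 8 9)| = 6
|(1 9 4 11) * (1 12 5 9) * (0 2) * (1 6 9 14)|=8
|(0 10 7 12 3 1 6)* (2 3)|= 8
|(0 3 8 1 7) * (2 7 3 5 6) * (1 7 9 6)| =6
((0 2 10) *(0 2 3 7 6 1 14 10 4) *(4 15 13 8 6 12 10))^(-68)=[1, 13, 7, 14, 6, 5, 15, 4, 2, 9, 3, 11, 0, 10, 8, 12]=(0 1 13 10 3 14 8 2 7 4 6 15 12)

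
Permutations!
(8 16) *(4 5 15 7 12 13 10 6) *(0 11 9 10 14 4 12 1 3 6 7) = (0 11 9 10 7 1 3 6 12 13 14 4 5 15)(8 16) = [11, 3, 2, 6, 5, 15, 12, 1, 16, 10, 7, 9, 13, 14, 4, 0, 8]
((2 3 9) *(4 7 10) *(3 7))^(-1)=(2 9 3 4 10 7)=[0, 1, 9, 4, 10, 5, 6, 2, 8, 3, 7]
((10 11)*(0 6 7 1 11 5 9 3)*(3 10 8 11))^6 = [6, 3, 2, 0, 4, 5, 7, 1, 8, 9, 10, 11] = (11)(0 6 7 1 3)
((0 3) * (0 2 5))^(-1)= (0 5 2 3)= [5, 1, 3, 0, 4, 2]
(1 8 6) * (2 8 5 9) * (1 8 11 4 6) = (1 5 9 2 11 4 6 8) = [0, 5, 11, 3, 6, 9, 8, 7, 1, 2, 10, 4]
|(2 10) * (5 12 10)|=|(2 5 12 10)|=4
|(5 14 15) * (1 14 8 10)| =6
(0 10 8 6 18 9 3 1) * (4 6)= [10, 0, 2, 1, 6, 5, 18, 7, 4, 3, 8, 11, 12, 13, 14, 15, 16, 17, 9]= (0 10 8 4 6 18 9 3 1)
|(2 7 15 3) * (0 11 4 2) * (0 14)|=8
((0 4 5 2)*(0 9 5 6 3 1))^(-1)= (0 1 3 6 4)(2 5 9)= [1, 3, 5, 6, 0, 9, 4, 7, 8, 2]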